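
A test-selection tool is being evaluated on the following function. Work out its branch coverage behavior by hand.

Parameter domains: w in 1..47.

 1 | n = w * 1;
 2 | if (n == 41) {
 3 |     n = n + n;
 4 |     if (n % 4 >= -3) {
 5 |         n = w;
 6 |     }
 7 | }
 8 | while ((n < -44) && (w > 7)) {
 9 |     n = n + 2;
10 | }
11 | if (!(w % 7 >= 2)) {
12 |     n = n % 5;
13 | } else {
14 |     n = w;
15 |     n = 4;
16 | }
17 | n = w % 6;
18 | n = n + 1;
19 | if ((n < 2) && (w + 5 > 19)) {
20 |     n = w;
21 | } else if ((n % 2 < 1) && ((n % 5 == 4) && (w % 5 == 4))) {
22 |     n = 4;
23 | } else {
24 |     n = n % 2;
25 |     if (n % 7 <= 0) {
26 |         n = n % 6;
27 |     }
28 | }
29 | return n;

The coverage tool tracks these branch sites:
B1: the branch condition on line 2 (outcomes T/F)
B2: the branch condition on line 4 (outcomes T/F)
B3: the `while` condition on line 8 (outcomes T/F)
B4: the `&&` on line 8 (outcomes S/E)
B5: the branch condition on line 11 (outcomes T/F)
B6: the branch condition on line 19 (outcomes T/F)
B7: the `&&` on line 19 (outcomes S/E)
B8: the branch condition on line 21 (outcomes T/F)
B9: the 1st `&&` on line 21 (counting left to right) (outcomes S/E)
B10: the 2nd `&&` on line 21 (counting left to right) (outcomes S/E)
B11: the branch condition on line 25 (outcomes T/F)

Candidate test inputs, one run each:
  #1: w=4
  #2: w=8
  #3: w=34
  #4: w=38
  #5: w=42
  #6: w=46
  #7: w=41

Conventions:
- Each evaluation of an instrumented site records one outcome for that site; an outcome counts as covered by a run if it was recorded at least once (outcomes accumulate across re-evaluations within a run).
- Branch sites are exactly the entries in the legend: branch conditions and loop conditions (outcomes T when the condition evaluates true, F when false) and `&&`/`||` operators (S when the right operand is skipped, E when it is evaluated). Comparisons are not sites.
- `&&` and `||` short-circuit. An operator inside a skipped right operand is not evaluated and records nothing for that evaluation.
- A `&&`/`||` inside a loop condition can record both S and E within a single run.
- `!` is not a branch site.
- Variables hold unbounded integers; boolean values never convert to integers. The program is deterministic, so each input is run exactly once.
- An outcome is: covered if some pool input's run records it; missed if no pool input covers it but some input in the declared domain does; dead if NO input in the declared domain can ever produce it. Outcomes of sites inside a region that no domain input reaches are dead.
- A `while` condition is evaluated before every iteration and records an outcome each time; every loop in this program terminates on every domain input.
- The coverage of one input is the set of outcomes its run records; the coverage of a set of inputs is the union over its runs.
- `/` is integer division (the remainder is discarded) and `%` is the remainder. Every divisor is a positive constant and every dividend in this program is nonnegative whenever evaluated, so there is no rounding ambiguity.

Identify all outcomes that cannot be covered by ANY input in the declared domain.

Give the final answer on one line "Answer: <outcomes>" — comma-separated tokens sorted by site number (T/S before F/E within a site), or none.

sweeping the full domain (47 inputs) for each outcome:
  B2=F: never recorded by any domain input -> dead
  B3=T: never recorded by any domain input -> dead
  B4=E: never recorded by any domain input -> dead
  reachable outcomes have witnesses, e.g. B1=T (e.g. w=41), B1=F (e.g. w=1), B2=T (e.g. w=41), B3=F (e.g. w=1)

Answer: B2=F, B3=T, B4=E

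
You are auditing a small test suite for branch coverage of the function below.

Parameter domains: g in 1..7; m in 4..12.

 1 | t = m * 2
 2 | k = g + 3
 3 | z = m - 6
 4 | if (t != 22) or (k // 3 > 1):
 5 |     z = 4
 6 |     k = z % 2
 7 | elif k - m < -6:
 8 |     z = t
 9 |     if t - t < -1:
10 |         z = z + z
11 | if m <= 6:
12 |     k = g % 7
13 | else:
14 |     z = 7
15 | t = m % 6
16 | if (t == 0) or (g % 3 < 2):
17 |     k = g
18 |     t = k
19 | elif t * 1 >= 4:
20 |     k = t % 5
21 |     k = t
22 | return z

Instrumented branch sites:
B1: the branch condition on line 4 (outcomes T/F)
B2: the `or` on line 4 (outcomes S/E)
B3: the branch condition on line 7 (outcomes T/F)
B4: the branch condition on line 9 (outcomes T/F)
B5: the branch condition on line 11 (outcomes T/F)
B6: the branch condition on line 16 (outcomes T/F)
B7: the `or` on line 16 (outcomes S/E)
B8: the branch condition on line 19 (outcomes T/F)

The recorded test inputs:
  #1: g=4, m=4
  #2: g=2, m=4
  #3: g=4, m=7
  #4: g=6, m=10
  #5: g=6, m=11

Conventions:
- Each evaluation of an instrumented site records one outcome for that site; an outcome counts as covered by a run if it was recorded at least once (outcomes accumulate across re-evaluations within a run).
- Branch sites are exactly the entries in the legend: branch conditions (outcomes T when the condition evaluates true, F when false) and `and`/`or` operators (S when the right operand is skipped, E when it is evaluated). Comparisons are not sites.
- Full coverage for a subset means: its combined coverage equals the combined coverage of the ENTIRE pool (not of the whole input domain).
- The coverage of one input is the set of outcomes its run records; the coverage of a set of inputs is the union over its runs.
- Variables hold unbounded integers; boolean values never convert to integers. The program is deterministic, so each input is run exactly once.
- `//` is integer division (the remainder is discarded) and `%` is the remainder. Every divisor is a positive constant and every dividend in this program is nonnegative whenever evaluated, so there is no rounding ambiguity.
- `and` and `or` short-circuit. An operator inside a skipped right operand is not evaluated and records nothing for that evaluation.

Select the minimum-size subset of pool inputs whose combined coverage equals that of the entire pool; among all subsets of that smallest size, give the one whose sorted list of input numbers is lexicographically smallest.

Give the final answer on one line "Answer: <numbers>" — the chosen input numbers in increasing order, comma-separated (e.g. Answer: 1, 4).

run #1 (g=4, m=4) runs B2->S, B1->T, B5->T, B7->E, B6->T; records B1=T, B2=S, B5=T, B6=T, B7=E
run #2 (g=2, m=4) runs B2->S, B1->T, B5->T, B7->E, B6->F, B8->T; records B1=T, B2=S, B5=T, B6=F, B7=E, B8=T
run #3 (g=4, m=7) runs B2->S, B1->T, B5->F, B7->E, B6->T; records B1=T, B2=S, B5=F, B6=T, B7=E
run #4 (g=6, m=10) runs B2->S, B1->T, B5->F, B7->E, B6->T; records B1=T, B2=S, B5=F, B6=T, B7=E
run #5 (g=6, m=11) runs B2->E, B1->T, B5->F, B7->E, B6->T; records B1=T, B2=E, B5=F, B6=T, B7=E
the full pool covers 9 outcomes: B1=T, B2=S, B2=E, B5=T, B5=F, B6=T, B6=F, B7=E, B8=T
no size-1 subset reaches all 9 outcomes (best union: 6/9)
the canonical winner is {2, 5}: size 2, full 9-outcome coverage, earliest index list among size-2 covers

Answer: 2, 5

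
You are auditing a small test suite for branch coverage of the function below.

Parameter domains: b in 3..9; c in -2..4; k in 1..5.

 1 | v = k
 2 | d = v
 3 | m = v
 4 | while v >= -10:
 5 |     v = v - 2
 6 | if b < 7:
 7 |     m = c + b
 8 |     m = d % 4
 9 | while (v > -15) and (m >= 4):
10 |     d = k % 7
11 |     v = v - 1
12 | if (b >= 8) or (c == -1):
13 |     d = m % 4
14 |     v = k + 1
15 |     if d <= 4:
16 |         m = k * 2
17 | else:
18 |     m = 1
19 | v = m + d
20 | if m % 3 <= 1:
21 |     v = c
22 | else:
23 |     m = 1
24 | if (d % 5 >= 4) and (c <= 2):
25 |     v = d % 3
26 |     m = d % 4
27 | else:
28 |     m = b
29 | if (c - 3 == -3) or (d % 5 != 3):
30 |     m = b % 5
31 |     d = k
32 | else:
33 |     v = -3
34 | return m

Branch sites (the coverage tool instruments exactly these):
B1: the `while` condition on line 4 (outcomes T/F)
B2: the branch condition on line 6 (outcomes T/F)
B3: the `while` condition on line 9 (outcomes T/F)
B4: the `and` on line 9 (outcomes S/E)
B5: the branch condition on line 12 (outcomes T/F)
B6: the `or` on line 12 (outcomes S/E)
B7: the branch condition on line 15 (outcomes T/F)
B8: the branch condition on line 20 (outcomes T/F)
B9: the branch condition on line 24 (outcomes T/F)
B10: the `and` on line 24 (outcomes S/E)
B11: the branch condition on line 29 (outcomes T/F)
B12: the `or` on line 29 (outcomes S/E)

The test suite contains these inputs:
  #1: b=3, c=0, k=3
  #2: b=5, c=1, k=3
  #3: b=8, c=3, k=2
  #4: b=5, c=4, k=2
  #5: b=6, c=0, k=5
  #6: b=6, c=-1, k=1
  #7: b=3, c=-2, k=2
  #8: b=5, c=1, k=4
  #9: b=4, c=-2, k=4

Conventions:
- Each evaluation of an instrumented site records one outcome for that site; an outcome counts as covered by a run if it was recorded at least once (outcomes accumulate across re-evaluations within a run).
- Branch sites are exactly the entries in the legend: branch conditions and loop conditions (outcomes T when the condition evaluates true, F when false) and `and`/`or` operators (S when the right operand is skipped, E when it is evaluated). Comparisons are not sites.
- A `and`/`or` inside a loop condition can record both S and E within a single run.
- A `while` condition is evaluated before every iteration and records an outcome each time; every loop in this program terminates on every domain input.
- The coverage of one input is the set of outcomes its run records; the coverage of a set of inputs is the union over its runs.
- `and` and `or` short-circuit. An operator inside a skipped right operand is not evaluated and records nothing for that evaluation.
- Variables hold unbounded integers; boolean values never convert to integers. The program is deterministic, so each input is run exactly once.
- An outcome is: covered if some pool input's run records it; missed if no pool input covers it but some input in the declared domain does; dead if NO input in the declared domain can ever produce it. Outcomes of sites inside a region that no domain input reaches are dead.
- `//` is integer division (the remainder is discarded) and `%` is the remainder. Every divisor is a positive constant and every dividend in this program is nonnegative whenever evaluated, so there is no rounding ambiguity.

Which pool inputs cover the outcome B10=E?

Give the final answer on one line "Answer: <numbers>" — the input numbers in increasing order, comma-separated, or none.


input #1 (b=3, c=0, k=3): misses B10=E
input #2 (b=5, c=1, k=3): misses B10=E
input #3 (b=8, c=3, k=2): misses B10=E
input #4 (b=5, c=4, k=2): misses B10=E
input #5 (b=6, c=0, k=5): misses B10=E
input #6 (b=6, c=-1, k=1): misses B10=E
input #7 (b=3, c=-2, k=2): misses B10=E
input #8 (b=5, c=1, k=4): covers B10=E
input #9 (b=4, c=-2, k=4): covers B10=E
Answer: 8, 9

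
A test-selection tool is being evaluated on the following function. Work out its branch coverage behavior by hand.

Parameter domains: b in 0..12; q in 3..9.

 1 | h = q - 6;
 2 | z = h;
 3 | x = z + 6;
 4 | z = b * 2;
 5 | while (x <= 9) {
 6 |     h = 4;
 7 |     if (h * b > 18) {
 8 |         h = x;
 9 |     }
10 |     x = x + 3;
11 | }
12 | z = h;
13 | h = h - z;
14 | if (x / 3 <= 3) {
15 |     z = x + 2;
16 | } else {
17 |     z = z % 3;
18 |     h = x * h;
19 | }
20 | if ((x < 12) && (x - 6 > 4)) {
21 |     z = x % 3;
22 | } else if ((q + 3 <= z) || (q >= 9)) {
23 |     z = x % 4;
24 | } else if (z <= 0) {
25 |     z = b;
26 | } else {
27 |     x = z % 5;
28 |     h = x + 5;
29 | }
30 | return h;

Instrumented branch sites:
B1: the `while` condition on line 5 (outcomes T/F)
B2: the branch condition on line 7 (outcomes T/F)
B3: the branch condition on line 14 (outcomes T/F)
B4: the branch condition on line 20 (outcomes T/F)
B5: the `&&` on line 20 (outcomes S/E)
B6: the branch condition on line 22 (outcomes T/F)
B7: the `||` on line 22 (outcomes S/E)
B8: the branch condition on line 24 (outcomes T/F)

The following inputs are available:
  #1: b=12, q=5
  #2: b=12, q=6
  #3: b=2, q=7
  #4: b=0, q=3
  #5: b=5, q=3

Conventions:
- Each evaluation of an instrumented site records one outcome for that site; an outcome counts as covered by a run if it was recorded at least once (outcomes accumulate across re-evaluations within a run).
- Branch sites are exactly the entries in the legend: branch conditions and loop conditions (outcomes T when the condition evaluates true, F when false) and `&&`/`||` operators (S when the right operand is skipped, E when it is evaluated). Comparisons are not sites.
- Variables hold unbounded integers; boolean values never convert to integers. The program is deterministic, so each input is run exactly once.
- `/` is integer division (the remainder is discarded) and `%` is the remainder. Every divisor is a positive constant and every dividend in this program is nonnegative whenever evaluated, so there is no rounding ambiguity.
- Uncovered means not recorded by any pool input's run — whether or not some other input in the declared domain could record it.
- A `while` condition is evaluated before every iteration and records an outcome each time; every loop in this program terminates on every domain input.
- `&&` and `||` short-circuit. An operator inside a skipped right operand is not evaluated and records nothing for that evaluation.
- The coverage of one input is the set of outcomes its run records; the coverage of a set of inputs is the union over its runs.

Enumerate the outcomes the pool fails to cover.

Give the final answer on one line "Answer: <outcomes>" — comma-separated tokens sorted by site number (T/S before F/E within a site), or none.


input #1 (b=12, q=5): events B1->T, B2->T, B1->T, B2->T, B1->F, B3->T, B5->E, B4->T; covers B1=T, B1=F, B2=T, B3=T, B4=T, B5=E
input #2 (b=12, q=6): events B1->T, B2->T, B1->T, B2->T, B1->F, B3->F, B5->S, B4->F, B7->E, B6->F, B8->T; covers B1=T, B1=F, B2=T, B3=F, B4=F, B5=S, B6=F, B7=E, B8=T
input #3 (b=2, q=7): events B1->T, B2->F, B1->F, B3->T, B5->E, B4->F, B7->S, B6->T; covers B1=T, B1=F, B2=F, B3=T, B4=F, B5=E, B6=T, B7=S
input #4 (b=0, q=3): events B1->T, B2->F, B1->T, B2->F, B1->T, B2->F, B1->F, B3->F, B5->S, B4->F, B7->E, B6->F, B8->F; covers B1=T, B1=F, B2=F, B3=F, B4=F, B5=S, B6=F, B7=E, B8=F
input #5 (b=5, q=3): events B1->T, B2->T, B1->T, B2->T, B1->T, B2->T, B1->F, B3->F, B5->S, B4->F, B7->E, B6->F, B8->T; covers B1=T, B1=F, B2=T, B3=F, B4=F, B5=S, B6=F, B7=E, B8=T
union over the pool: B1=T, B1=F, B2=T, B2=F, B3=T, B3=F, B4=T, B4=F, B5=S, B5=E, B6=T, B6=F, B7=S, B7=E, B8=T, B8=F
uncovered (0 of 16): none
Answer: none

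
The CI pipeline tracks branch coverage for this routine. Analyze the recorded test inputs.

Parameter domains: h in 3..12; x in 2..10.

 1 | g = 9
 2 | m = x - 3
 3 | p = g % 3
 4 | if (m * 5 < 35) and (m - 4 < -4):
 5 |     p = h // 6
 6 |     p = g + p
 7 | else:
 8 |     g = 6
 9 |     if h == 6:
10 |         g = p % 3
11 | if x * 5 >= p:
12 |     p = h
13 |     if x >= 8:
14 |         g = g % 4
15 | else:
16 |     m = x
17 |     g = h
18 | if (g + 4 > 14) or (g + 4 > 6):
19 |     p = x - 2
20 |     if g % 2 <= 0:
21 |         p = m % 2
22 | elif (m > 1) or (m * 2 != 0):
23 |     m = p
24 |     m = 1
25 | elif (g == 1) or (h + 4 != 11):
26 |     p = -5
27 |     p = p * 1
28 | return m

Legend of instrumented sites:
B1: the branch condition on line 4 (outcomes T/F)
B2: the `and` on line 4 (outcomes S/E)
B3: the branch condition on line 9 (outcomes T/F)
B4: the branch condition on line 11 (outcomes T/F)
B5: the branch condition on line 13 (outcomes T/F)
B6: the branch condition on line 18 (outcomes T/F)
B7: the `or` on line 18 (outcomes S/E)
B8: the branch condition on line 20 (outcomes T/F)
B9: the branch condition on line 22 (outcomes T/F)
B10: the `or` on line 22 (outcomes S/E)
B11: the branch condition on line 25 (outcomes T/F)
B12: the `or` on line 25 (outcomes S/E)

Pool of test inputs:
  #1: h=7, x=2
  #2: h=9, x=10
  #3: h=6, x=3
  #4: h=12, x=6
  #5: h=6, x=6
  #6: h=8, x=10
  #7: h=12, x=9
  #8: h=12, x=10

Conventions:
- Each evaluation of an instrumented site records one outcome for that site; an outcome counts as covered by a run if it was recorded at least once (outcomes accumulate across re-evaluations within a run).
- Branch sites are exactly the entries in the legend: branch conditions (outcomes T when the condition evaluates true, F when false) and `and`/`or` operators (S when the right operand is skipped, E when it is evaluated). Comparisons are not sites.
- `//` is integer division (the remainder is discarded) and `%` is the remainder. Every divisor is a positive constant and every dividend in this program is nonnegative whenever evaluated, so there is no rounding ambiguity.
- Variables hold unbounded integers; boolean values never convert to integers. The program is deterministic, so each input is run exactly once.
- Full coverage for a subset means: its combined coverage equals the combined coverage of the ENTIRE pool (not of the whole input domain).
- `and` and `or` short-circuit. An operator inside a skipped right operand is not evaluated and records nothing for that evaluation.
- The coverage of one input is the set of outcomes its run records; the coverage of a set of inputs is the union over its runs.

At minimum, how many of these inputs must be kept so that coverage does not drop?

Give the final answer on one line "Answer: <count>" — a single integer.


#1 (h=7, x=2) -> B2->E, B1->T, B4->T, B5->F, B7->E, B6->T, B8->F; covered: B1=T, B2=E, B4=T, B5=F, B6=T, B7=E, B8=F
#2 (h=9, x=10) -> B2->S, B1->F, B3->F, B4->T, B5->T, B7->E, B6->F, B10->S, B9->T; covered: B1=F, B2=S, B3=F, B4=T, B5=T, B6=F, B7=E, B9=T, B10=S
#3 (h=6, x=3) -> B2->E, B1->F, B3->T, B4->T, B5->F, B7->E, B6->F, B10->E, B9->F, B12->E, B11->T; covered: B1=F, B2=E, B3=T, B4=T, B5=F, B6=F, B7=E, B9=F, B10=E, B11=T, B12=E
#4 (h=12, x=6) -> B2->E, B1->F, B3->F, B4->T, B5->F, B7->E, B6->T, B8->T; covered: B1=F, B2=E, B3=F, B4=T, B5=F, B6=T, B7=E, B8=T
#5 (h=6, x=6) -> B2->E, B1->F, B3->T, B4->T, B5->F, B7->E, B6->F, B10->S, B9->T; covered: B1=F, B2=E, B3=T, B4=T, B5=F, B6=F, B7=E, B9=T, B10=S
#6 (h=8, x=10) -> B2->S, B1->F, B3->F, B4->T, B5->T, B7->E, B6->F, B10->S, B9->T; covered: B1=F, B2=S, B3=F, B4=T, B5=T, B6=F, B7=E, B9=T, B10=S
#7 (h=12, x=9) -> B2->E, B1->F, B3->F, B4->T, B5->T, B7->E, B6->F, B10->S, B9->T; covered: B1=F, B2=E, B3=F, B4=T, B5=T, B6=F, B7=E, B9=T, B10=S
#8 (h=12, x=10) -> B2->S, B1->F, B3->F, B4->T, B5->T, B7->E, B6->F, B10->S, B9->T; covered: B1=F, B2=S, B3=F, B4=T, B5=T, B6=F, B7=E, B9=T, B10=S
pool-wide coverage (20 outcomes): B1=T, B1=F, B2=S, B2=E, B3=T, B3=F, B4=T, B5=T, B5=F, B6=T, B6=F, B7=E, B8=T, B8=F, B9=T, B9=F, B10=S, B10=E, B11=T, B12=E
size 1 is not enough: best union over all size-1 subsets is 11/20
size 2 is not enough: best union over all size-2 subsets is 16/20
size 3 is not enough: best union over all size-3 subsets is 19/20
size 4: inputs {1, 2, 3, 4} cover all 20 outcomes, and no lexicographically smaller subset of this size does
Answer: 4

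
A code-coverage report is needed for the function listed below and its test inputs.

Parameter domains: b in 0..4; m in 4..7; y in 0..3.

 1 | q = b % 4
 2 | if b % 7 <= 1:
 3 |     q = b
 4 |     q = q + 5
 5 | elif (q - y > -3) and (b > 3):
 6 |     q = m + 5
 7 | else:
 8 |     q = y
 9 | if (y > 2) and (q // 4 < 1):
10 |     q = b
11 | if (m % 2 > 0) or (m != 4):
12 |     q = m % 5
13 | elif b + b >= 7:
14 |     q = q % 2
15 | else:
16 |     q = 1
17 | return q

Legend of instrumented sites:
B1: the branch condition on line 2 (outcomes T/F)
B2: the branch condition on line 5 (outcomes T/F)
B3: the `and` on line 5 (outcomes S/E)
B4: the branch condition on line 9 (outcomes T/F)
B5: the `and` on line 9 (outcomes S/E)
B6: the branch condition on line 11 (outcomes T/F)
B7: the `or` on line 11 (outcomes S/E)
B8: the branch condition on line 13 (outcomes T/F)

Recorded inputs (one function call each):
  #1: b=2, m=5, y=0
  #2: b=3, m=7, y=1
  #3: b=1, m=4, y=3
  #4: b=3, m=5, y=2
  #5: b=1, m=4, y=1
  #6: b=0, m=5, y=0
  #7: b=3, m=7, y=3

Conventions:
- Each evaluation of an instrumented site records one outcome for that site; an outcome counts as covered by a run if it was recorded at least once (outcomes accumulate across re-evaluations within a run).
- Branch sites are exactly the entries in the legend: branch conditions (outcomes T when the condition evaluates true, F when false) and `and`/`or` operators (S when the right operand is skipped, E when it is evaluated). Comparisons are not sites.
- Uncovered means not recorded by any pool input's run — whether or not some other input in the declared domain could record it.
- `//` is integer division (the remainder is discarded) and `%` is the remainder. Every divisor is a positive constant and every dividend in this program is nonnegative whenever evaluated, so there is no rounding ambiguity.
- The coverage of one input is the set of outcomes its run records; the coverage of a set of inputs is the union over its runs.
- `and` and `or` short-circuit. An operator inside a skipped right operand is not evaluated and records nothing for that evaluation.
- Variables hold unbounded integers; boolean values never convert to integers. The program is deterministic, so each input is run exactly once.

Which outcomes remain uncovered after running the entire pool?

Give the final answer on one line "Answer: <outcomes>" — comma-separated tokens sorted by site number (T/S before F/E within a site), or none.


test 1 (b=2, m=5, y=0) fires B1->F, B3->E, B2->F, B5->S, B4->F, B7->S, B6->T; hits B1=F, B2=F, B3=E, B4=F, B5=S, B6=T, B7=S
test 2 (b=3, m=7, y=1) fires B1->F, B3->E, B2->F, B5->S, B4->F, B7->S, B6->T; hits B1=F, B2=F, B3=E, B4=F, B5=S, B6=T, B7=S
test 3 (b=1, m=4, y=3) fires B1->T, B5->E, B4->F, B7->E, B6->F, B8->F; hits B1=T, B4=F, B5=E, B6=F, B7=E, B8=F
test 4 (b=3, m=5, y=2) fires B1->F, B3->E, B2->F, B5->S, B4->F, B7->S, B6->T; hits B1=F, B2=F, B3=E, B4=F, B5=S, B6=T, B7=S
test 5 (b=1, m=4, y=1) fires B1->T, B5->S, B4->F, B7->E, B6->F, B8->F; hits B1=T, B4=F, B5=S, B6=F, B7=E, B8=F
test 6 (b=0, m=5, y=0) fires B1->T, B5->S, B4->F, B7->S, B6->T; hits B1=T, B4=F, B5=S, B6=T, B7=S
test 7 (b=3, m=7, y=3) fires B1->F, B3->E, B2->F, B5->E, B4->T, B7->S, B6->T; hits B1=F, B2=F, B3=E, B4=T, B5=E, B6=T, B7=S
union over the pool: B1=T, B1=F, B2=F, B3=E, B4=T, B4=F, B5=S, B5=E, B6=T, B6=F, B7=S, B7=E, B8=F
uncovered (3 of 16): B2=T, B3=S, B8=T
Answer: B2=T, B3=S, B8=T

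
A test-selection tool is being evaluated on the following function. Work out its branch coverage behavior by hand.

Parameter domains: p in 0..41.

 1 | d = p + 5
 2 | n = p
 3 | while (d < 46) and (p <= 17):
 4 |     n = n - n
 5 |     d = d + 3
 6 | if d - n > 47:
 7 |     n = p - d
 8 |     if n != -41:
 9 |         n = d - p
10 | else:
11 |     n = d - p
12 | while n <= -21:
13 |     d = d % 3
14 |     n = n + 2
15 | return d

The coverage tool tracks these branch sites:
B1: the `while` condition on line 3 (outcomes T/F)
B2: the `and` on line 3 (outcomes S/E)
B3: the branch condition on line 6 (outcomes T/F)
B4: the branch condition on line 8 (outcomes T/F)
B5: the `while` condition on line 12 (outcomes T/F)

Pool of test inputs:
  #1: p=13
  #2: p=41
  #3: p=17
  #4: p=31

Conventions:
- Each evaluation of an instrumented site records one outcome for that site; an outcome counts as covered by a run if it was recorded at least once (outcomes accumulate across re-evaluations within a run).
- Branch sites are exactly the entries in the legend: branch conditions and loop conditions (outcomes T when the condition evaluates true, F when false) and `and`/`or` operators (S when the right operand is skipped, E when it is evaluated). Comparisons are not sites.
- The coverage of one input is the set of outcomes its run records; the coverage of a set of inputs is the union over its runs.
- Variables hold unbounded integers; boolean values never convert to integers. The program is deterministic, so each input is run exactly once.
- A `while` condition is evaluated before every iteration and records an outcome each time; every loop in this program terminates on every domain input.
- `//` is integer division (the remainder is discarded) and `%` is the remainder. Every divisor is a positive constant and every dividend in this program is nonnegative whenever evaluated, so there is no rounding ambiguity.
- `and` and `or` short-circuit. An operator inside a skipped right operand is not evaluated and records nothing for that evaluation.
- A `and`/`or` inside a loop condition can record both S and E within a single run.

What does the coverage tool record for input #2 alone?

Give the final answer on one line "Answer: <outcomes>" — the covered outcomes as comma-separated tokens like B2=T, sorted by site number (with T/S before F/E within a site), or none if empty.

Tracing the run of input #2 (p=41):
  B2->S, B1->F, B3->F, B5->F
deduplicating events, the covered set is: B1=F, B2=S, B3=F, B5=F

Answer: B1=F, B2=S, B3=F, B5=F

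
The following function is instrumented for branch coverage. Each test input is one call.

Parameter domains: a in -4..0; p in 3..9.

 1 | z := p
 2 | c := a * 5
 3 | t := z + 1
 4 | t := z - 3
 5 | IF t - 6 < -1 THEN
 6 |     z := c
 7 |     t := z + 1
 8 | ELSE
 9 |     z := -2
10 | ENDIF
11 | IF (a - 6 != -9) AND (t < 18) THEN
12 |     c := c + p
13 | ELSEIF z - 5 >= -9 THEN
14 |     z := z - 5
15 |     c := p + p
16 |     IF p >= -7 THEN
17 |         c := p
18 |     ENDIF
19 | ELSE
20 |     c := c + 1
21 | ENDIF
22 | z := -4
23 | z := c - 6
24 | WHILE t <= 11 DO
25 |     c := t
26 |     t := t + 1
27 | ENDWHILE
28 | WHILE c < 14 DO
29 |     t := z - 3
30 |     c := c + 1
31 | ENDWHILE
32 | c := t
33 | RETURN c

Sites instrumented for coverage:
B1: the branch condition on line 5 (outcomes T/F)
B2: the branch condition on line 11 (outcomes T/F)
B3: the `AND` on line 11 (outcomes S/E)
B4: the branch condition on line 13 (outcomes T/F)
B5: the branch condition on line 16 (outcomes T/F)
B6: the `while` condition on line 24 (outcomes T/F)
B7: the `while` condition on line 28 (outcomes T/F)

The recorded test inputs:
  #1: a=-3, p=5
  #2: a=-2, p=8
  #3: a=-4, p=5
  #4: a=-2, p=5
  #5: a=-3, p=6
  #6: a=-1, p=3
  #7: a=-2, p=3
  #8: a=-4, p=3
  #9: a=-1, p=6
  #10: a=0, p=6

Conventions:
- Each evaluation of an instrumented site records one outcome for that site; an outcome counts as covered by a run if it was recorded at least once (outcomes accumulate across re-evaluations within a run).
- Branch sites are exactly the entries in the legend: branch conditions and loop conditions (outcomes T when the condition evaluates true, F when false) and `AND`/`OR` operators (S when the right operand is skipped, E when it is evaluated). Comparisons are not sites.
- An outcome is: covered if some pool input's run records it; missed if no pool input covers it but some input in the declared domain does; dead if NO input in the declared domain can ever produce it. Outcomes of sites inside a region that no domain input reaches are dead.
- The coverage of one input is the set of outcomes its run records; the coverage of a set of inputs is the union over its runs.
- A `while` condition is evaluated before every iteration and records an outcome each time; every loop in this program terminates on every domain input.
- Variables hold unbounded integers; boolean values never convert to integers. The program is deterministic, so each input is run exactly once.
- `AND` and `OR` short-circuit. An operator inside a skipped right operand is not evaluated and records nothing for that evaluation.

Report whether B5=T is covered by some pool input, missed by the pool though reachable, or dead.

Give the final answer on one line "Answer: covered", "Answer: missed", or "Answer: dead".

no pool input records B5=T
but domain input (a=-3, p=8) does record it -> reachable, so missed

Answer: missed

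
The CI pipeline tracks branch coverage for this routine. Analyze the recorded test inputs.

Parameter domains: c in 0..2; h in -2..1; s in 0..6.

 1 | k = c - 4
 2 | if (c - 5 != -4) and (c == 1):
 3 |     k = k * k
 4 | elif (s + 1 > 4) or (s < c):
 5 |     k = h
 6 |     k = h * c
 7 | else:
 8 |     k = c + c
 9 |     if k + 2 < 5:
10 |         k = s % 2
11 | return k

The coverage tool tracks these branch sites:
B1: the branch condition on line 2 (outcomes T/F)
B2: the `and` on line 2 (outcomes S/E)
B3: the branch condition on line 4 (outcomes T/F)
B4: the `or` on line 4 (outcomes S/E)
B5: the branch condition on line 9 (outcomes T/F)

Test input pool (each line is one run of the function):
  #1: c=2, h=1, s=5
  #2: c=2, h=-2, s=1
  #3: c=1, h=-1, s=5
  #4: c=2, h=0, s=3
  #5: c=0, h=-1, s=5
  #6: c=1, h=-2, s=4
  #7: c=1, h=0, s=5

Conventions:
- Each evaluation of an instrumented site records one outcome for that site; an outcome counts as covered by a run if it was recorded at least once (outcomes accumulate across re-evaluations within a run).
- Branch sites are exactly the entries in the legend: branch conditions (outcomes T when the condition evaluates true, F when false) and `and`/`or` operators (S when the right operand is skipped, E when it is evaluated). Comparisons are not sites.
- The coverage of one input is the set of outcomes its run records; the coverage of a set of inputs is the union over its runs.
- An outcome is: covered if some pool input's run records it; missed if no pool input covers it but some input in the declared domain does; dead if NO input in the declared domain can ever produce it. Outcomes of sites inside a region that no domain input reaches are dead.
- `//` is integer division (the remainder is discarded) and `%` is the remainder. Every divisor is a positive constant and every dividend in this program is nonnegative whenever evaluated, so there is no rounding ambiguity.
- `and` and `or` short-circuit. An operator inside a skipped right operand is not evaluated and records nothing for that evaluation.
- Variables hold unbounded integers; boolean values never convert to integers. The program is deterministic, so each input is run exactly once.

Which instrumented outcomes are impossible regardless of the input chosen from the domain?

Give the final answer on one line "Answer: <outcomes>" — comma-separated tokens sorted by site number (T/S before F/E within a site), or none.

sweeping the full domain (84 inputs) for each outcome:
  B1=T: no domain input ever produces it -> dead
  reachable outcomes have witnesses, e.g. B1=F (e.g. c=0, h=-2, s=0), B2=S (e.g. c=1, h=-2, s=0), B2=E (e.g. c=0, h=-2, s=0), B3=T (e.g. c=0, h=-2, s=4)

Answer: B1=T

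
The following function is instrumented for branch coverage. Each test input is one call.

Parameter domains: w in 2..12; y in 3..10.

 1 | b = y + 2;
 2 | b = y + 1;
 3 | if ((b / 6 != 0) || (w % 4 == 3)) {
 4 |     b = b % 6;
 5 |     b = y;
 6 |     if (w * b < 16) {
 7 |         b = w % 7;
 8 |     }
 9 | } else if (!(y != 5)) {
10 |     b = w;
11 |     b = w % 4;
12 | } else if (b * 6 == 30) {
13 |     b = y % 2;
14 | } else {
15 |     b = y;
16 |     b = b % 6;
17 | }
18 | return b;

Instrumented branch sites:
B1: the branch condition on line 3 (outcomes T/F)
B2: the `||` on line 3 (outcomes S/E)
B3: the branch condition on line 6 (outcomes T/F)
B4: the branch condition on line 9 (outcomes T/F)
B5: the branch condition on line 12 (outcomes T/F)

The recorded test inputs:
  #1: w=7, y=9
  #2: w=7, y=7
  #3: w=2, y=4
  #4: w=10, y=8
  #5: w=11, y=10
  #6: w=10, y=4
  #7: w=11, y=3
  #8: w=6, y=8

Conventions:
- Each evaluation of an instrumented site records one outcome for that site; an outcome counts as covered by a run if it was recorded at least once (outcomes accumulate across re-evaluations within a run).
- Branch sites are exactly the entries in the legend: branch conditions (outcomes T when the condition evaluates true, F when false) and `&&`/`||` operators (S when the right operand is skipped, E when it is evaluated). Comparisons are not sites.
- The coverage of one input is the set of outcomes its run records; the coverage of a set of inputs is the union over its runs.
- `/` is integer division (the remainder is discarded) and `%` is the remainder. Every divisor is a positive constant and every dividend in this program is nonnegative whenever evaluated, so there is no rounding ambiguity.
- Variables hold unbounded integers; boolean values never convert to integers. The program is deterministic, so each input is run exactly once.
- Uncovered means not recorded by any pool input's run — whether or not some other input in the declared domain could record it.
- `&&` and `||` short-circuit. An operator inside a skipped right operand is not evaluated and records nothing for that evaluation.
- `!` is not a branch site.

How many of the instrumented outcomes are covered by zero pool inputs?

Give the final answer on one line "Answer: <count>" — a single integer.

input #1, w=7, y=9: events B2->S, B1->T, B3->F; outcomes B1=T, B2=S, B3=F
input #2, w=7, y=7: events B2->S, B1->T, B3->F; outcomes B1=T, B2=S, B3=F
input #3, w=2, y=4: events B2->E, B1->F, B4->F, B5->T; outcomes B1=F, B2=E, B4=F, B5=T
input #4, w=10, y=8: events B2->S, B1->T, B3->F; outcomes B1=T, B2=S, B3=F
input #5, w=11, y=10: events B2->S, B1->T, B3->F; outcomes B1=T, B2=S, B3=F
input #6, w=10, y=4: events B2->E, B1->F, B4->F, B5->T; outcomes B1=F, B2=E, B4=F, B5=T
input #7, w=11, y=3: events B2->E, B1->T, B3->F; outcomes B1=T, B2=E, B3=F
input #8, w=6, y=8: events B2->S, B1->T, B3->F; outcomes B1=T, B2=S, B3=F
union over the pool: B1=T, B1=F, B2=S, B2=E, B3=F, B4=F, B5=T
uncovered (3 of 10): B3=T, B4=T, B5=F

Answer: 3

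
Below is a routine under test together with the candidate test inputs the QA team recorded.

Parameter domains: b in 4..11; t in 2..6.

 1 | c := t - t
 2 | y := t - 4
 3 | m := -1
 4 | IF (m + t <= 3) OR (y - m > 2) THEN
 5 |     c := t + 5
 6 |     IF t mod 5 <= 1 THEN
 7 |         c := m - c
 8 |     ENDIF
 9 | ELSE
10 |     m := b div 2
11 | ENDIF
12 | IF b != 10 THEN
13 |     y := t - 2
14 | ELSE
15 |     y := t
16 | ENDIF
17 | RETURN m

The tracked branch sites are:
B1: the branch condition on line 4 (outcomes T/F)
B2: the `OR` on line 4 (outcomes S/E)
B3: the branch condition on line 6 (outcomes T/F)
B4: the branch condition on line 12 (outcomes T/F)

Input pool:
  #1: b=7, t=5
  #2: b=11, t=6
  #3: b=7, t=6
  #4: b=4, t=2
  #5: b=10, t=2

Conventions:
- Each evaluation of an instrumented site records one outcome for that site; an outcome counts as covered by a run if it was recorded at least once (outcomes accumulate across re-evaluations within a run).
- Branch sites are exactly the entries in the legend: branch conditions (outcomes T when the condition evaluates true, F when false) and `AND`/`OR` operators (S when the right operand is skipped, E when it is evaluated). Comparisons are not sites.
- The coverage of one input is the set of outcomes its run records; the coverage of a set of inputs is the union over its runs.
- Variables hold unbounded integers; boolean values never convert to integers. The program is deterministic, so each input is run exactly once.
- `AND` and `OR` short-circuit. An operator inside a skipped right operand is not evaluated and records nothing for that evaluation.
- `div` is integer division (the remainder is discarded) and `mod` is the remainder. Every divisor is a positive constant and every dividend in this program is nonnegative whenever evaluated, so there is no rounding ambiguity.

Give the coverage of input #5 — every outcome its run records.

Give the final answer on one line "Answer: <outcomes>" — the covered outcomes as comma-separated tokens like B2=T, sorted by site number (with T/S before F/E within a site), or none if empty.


Event log for input #5 (b=10, t=2):
  B2->S, B1->T, B3->F, B4->F
deduplicating events, the covered set is: B1=T, B2=S, B3=F, B4=F
Answer: B1=T, B2=S, B3=F, B4=F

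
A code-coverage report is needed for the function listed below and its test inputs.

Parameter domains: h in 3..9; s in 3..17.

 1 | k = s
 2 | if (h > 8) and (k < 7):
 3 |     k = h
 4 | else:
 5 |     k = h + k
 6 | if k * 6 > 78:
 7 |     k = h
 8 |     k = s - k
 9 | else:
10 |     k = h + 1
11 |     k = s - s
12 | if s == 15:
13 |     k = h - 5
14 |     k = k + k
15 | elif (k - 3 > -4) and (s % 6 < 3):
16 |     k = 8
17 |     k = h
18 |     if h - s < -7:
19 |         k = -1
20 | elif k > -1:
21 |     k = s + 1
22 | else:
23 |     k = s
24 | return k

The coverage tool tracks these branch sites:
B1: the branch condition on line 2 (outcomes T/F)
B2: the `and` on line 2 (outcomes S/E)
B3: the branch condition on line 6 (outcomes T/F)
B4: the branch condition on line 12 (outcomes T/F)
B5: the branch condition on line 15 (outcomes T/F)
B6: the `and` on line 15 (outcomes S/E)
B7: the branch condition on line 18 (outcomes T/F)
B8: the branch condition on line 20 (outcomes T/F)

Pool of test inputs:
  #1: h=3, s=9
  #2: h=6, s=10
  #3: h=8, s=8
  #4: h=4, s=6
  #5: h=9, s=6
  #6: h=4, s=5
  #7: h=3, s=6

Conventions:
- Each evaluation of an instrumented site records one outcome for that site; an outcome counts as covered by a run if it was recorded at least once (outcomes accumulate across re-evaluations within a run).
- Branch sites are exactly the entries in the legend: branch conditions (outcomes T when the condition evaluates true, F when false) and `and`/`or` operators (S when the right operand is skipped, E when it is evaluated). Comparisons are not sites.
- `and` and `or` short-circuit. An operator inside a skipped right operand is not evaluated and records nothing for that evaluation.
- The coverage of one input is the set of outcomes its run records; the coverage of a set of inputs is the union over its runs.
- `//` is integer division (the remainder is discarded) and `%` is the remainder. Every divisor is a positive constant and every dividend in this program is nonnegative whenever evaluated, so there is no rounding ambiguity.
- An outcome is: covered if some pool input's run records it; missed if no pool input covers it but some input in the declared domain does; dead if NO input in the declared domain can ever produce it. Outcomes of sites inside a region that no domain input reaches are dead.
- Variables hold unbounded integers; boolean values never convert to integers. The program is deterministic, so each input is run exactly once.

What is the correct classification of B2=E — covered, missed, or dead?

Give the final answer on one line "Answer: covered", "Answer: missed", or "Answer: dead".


B2=E is recorded by pool input(s) 5 -> covered
Answer: covered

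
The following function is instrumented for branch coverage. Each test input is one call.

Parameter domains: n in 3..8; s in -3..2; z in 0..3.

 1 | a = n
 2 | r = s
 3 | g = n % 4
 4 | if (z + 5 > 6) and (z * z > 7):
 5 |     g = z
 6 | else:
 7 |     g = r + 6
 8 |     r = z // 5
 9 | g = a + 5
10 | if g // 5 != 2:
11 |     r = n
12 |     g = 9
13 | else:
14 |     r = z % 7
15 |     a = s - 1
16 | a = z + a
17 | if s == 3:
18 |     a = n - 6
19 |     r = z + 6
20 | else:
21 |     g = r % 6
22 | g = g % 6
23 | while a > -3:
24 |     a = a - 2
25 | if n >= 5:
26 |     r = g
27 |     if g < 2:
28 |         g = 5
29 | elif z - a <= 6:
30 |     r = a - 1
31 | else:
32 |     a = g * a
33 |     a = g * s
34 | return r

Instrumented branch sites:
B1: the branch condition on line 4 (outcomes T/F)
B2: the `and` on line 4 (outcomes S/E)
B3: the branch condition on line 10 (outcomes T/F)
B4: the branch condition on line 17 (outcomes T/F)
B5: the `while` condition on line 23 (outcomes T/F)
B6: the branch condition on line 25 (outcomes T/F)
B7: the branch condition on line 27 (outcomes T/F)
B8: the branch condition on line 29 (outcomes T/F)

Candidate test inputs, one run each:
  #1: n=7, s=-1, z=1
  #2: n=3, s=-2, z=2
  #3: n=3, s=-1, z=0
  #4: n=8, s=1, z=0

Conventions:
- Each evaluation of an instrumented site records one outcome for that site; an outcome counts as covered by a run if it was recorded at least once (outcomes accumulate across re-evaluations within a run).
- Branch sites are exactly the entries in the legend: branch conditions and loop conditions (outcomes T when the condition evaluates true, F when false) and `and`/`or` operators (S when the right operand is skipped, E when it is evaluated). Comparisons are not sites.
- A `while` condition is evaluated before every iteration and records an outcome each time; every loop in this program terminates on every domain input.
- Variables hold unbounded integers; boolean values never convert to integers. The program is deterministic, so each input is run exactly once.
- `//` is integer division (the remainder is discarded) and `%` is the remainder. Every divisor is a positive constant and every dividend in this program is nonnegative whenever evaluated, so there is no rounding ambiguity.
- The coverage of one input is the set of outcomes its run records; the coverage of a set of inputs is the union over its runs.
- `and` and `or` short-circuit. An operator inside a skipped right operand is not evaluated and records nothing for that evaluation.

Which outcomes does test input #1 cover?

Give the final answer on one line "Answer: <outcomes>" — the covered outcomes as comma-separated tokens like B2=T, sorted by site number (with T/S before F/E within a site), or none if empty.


Simulating input #1 (n=7, s=-1, z=1) step by step:
  B2->S, B1->F, B3->F, B4->F, B5->T, B5->F, B6->T, B7->T
deduplicating events, the covered set is: B1=F, B2=S, B3=F, B4=F, B5=T, B5=F, B6=T, B7=T
Answer: B1=F, B2=S, B3=F, B4=F, B5=T, B5=F, B6=T, B7=T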